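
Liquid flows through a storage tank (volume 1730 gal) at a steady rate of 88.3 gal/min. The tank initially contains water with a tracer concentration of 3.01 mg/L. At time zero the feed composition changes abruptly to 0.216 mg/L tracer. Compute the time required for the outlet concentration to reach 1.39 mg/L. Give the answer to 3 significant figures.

Accumulation = in − out for the solute gives V dC/dt = Q(C_in − C), so τ = V/Q = 19.592 min.
C(t) = C_in + (C₀ − C_in) e^(−t/τ). Set C = 1.39 and solve for t:
e^(−t/τ) = (C − C_in)/(C₀ − C_in) = (1.39 − 0.216)/(3.01 − 0.216) = 0.42019
t = −τ ln(…) = 19.592 × 0.86706 = 16.988 min.

17.0 min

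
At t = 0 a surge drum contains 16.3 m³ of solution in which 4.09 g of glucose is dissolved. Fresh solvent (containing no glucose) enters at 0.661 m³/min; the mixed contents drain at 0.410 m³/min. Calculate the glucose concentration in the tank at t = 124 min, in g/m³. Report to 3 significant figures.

Let m(t) be the amount of glucose. Volume: V(t) = V₀ + (Q_in − Q_out) t = 16.3 + 0.25100 t; V(124) = 47.424 m³.
Species balance (pure solvent in): dm/dt = −Q_out · m/V(t).
dm/m = −Q_out dt/(V₀ + 0.25100 t); integrating gives ln(m/m₀) = −(Q_out/(Q_in−Q_out)) ln(V/V₀).
m = m₀ (V₀/V)^(Q_out/(Q_in−Q_out)) = 4.09 × (16.3/47.424)^(1.6335) = 0.71467 g.
C = m/V = 0.71467/47.424 = 0.015070 g/m³.

0.0151 g/m³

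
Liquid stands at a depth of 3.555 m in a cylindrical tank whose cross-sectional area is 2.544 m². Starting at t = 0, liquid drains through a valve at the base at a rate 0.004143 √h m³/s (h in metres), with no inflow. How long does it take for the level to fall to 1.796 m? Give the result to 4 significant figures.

Unsteady balance on liquid volume: A dh/dt = −0.004143 √h.
This is separable: 2 d(√h)/dt = −0.004143/A, so √h = √h₀ − (0.004143/(2A)) t.
t = 2A(√h₀ − √h)/0.004143 = 2·2.544·(√3.555 − √1.796)/0.004143
  = 5.08800 × (1.88547 − 1.34015) / 0.004143 = 669.707 s.

669.7 s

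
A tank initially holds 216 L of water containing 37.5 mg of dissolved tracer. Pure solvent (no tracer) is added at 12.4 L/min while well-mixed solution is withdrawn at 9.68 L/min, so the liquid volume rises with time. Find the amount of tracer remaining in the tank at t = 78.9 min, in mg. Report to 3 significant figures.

3.22 mg

Let m(t) be the amount of tracer. Volume: V(t) = V₀ + (Q_in − Q_out) t = 216 + 2.7200 t; V(78.9) = 430.61 L.
Solute balance: dm/dt = 0 − Q_out C = −Q_out m/V(t).
Separate: dm/m = −Q_out dt/V(t) ⇒ ln(m/m₀) = −(Q_out/(Q_in−Q_out)) ln(V/V₀).
m = m₀ (V₀/V)^(Q_out/(Q_in−Q_out)) = 37.5 × (216/430.61)^(3.5588) = 3.2189 mg.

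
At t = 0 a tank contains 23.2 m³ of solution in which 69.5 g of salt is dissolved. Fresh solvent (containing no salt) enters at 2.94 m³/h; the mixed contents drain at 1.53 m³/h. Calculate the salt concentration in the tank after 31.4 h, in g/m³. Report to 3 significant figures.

0.323 g/m³

Total volume: dV/dt = Q_in − Q_out = 1.4100 m³/h, so V(t) = 23.2 + 1.4100 t and V(31.4) = 67.474 m³.
No salt enters, so dm/dt = −Q_out · (m/V).
dm/m = −Q_out dt/(V₀ + 1.4100 t); integrating gives ln(m/m₀) = −(Q_out/(Q_in−Q_out)) ln(V/V₀).
m = m₀ (V₀/V)^(Q_out/(Q_in−Q_out)) = 69.5 × (23.2/67.474)^(1.0851) = 21.821 g.
C = m/V = 21.821/67.474 = 0.32340 g/m³.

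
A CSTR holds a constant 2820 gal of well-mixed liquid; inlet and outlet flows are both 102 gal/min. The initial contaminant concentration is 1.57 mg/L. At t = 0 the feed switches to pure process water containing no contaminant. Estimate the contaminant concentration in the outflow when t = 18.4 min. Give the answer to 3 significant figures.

Transient balance on the dissolved component: V dC/dt = Q(C_in − C).
Rewrite as dC/dt + C/τ = C_in/τ, τ = V/Q = 27.647 min.
Integrating: C(t) = C_in + (C₀ − C_in) e^(−t/τ).
C(18.4) = 0 + (1.57 − 0)·e^(−18.4/27.647) = 0 + (1.5700)·0.51400 = 0.80698 mg/L.

0.807 mg/L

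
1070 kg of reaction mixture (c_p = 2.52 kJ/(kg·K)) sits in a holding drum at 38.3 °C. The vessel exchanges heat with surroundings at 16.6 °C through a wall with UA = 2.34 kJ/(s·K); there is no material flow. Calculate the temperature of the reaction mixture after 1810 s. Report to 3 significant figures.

21.1 °C

M c_p dT/dt = −UA(T − T_amb).
dT/dt = (T_ss − T)/τ with T_ss = T_amb = 16.600 °C, τ = M c_p/UA = 1070·2.52/2.34 = 1152.3 s.
Solution: T(t) = T_ss + (T₀ − T_ss) e^(−t/τ).
T(1810) = 16.600 + (21.700)·0.20789 = 21.111 °C.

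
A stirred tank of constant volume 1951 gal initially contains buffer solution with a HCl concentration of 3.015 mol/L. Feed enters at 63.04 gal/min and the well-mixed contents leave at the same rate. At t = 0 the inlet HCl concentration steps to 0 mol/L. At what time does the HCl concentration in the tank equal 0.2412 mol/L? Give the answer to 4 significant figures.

Species balance: V dC/dt = Q(C_in − C) ⇒ τ = V/Q = 30.9486 min.
C(t) = C_in + (C₀ − C_in) e^(−t/τ). Set C = 0.2412 and solve for t:
e^(−t/τ) = (C − C_in)/(C₀ − C_in) = (0.2412 − 0)/(3.015 − 0) = 0.0800000
t = −τ ln(…) = 30.9486 × 2.52573 = 78.1678 min.

78.17 min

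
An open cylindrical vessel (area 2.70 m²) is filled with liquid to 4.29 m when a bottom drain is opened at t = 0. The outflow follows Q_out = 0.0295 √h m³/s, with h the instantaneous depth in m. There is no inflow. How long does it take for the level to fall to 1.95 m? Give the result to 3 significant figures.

124 s

A dh/dt = −Q_out = −0.0295 √h.
This is separable: 2 d(√h)/dt = −0.0295/A, so √h = √h₀ − (0.0295/(2A)) t.
t = 2A(√h₀ − √h)/0.0295 = 2·2.70·(√4.29 − √1.95)/0.0295
  = 5.4000 × (2.0712 − 1.3964) / 0.0295 = 123.52 s.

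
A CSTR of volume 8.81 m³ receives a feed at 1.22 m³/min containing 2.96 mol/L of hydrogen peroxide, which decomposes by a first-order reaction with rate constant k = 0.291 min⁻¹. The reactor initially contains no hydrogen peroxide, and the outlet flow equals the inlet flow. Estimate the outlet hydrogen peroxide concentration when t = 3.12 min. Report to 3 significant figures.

V dC/dt = Q(C_in − C) − k V C.
This is linear with rate a = Q/V + k = 0.42948 min⁻¹.
C_ss = Q C_in/(Q + kV) = 0.95441 mol/L; C(t) = C_ss + (C₀ − C_ss) e^(−a t).
C(3.12) = 0.95441 + (-0.95441)·e^(−0.42948·3.12) = 0.95441 + (-0.95441)·0.26185 = 0.70449 mol/L.

0.704 mol/L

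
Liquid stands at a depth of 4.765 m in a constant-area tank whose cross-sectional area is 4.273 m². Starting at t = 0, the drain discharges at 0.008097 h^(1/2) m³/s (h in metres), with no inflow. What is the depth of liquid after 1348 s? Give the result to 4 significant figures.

0.8203 m

With no inflow, A dh/dt = −0.008097 √h.
∫ h^(−1/2) dh = −(0.008097/A) ∫ dt, giving 2√h = 2√h₀ − (0.008097/A) t.
√h = √4.765 − 0.008097·1348/(2·4.273) = 2.18289 − 1.27718 = 0.905711.
h = 0.905711² = 0.820312 m.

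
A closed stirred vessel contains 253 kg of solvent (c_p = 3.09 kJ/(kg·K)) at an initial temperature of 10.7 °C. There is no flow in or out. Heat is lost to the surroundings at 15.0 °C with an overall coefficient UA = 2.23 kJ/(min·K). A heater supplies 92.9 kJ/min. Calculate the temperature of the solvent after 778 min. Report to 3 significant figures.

51.7 °C

First-law balance (no shaft work): M c_p dT/dt = −UA(T − T_amb) + Q̇.
dT/dt = (T_ss − T)/τ with T_ss = T_amb + Q̇/UA = 15.0 + 92.9/2.23 = 56.659 °C, τ = M c_p/UA = 253·3.09/2.23 = 350.57 min.
Integrating: T(t) = T_ss + (T₀ − T_ss) e^(−t/τ).
T(778) = 56.659 + (-45.959)·0.10869 = 51.664 °C.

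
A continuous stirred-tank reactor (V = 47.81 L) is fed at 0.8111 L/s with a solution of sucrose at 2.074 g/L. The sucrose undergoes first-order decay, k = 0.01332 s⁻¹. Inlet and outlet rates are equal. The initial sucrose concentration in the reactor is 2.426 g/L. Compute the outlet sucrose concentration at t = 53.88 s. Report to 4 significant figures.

1.409 g/L

V dC/dt = Q(C_in − C) − k V C.
This is linear with rate a = Q/V + k = 0.0302851 s⁻¹.
C_ss = Q C_in/(Q + kV) = 1.16181 g/L; C(t) = C_ss + (C₀ − C_ss) e^(−a t).
C(53.88) = 1.16181 + (1.26419)·e^(−0.0302851·53.88) = 1.16181 + (1.26419)·0.195585 = 1.40907 g/L.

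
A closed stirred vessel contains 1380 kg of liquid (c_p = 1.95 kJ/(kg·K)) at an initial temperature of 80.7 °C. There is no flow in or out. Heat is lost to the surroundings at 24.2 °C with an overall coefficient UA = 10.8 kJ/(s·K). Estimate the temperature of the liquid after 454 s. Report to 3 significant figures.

33.3 °C

Heat balance on the well-mixed liquid: M c_p dT/dt = −UA(T − T_amb).
dT/dt = (T_ss − T)/τ with T_ss = T_amb = 24.200 °C, τ = M c_p/UA = 1380·1.95/10.8 = 249.17 s.
Solution: T(t) = T_ss + (T₀ − T_ss) e^(−t/τ).
T(454) = 24.200 + (56.500)·0.16169 = 33.335 °C.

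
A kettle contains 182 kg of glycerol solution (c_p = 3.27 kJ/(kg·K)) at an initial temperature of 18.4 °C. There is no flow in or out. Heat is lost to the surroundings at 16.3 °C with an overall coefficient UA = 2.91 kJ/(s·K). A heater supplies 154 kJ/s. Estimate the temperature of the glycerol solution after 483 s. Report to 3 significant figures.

M c_p dT/dt = −UA(T − T_amb) + Q̇.
dT/dt = (T_ss − T)/τ with T_ss = T_amb + Q̇/UA = 16.3 + 154/2.91 = 69.221 °C, τ = M c_p/UA = 182·3.27/2.91 = 204.52 s.
This is linear first-order; T(t) = T_ss + (T₀ − T_ss) e^(−t/τ).
T(483) = 69.221 + (-50.821)·0.094262 = 64.430 °C.

64.4 °C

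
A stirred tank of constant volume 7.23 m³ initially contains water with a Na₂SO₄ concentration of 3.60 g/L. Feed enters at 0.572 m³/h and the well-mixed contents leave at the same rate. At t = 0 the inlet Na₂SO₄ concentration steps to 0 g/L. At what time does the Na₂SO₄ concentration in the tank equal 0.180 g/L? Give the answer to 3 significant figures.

Species balance: V dC/dt = Q(C_in − C) ⇒ τ = V/Q = 12.640 h.
C(t) = C_in + (C₀ − C_in) e^(−t/τ). Set C = 0.180 and solve for t:
e^(−t/τ) = (C − C_in)/(C₀ − C_in) = (0.180 − 0)/(3.60 − 0) = 0.050000
t = −τ ln(…) = 12.640 × 2.9957 = 37.866 h.

37.9 h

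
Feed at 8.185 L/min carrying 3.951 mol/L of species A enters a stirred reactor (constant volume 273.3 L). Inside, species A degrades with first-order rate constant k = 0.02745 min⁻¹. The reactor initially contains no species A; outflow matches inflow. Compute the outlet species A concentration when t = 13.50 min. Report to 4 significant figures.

Species balance: V dC/dt = Q C_in − Q C − k V C.
dC/dt = (Q/V) C_in − (Q/V + k) C; effective rate a = Q/V + k = 0.0299488 + 0.02745 = 0.0573988 min⁻¹.
C_ss = Q C_in/(Q + kV) = 2.06150 mol/L; C(t) = C_ss + (C₀ − C_ss) e^(−a t).
C(13.50) = 2.06150 + (-2.06150)·e^(−0.0573988·13.50) = 2.06150 + (-2.06150)·0.460757 = 1.11165 mol/L.

1.112 mol/L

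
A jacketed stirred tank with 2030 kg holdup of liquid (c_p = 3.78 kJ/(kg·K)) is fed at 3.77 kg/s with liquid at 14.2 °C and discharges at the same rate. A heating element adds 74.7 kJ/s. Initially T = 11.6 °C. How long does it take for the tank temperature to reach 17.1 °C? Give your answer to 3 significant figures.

651 s

M c_p dT/dt = ṁ c_p (T_in − T) + Q̇.
τ = M/ṁ = 538.46 s; T_ss = T_in + Q̇/(ṁ c_p) = 19.442 °C.
T(t) = T_ss + (T₀ − T_ss) e^(−t/τ). Set T = 17.1:
e^(−t/τ) = (17.1 − 19.442)/(11.6 − 19.442) = 0.29864
t = −538.46 · ln(0.29864) = 650.74 s.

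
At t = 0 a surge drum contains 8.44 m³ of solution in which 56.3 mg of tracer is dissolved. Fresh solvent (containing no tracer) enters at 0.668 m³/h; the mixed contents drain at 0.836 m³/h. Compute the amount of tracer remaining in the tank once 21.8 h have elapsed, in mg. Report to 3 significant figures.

Let m(t) be the amount of tracer. Volume: V(t) = V₀ + (Q_in − Q_out) t = 8.44 − 0.16800 t; V(21.8) = 4.7776 m³.
No tracer enters, so dm/dt = −Q_out · (m/V).
dm/m = −Q_out dt/(V₀ − 0.16800 t); integrating gives ln(m/m₀) = −(Q_out/(Q_in−Q_out)) ln(V/V₀).
m = m₀ (V₀/V)^(Q_out/(Q_in−Q_out)) = 56.3 × (8.44/4.7776)^(-4.9762) = 3.3169 mg.

3.32 mg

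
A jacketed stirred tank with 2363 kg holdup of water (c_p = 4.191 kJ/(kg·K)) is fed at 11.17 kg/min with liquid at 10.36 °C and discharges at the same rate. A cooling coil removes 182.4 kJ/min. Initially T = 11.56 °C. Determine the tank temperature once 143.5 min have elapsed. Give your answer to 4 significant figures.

M c_p dT/dt = ṁ c_p (T_in − T) − Q̇.
Rearrange: dT/dt = (T_ss − T)/τ with τ = M/ṁ = 211.549 min and T_ss = T_in − Q̇/(ṁ c_p) = 6.46369 °C.
T approaches T_ss exponentially: T(t) = T_ss + (T₀ − T_ss) e^(−t/τ).
T(143.5) = 6.46369 + (5.09631)·e^(−143.5/211.549) = 6.46369 + (5.09631)·0.507463 = 9.04988 °C.

9.050 °C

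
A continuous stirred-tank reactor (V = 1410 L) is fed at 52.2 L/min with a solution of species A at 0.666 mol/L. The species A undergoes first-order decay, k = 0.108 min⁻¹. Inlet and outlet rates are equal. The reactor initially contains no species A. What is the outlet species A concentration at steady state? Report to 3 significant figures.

0.170 mol/L

V dC/dt = Q(C_in − C) − k V C.
Steady state (dC/dt = 0): C_ss = Q C_in/(Q + kV) = C_in/(1 + kV/Q).
C_ss = 52.2·0.666/(52.2 + 0.108·1410) = 34.765/204.48 = 0.17002 mol/L.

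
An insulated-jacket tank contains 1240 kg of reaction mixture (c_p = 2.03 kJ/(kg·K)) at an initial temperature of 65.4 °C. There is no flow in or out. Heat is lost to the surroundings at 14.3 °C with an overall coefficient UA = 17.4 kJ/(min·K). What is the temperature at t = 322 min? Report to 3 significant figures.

19.8 °C

Energy balance: M c_p dT/dt = −UA(T − T_amb).
dT/dt = (T_ss − T)/τ with T_ss = T_amb = 14.300 °C, τ = M c_p/UA = 1240·2.03/17.4 = 144.67 min.
Integrating: T(t) = T_ss + (T₀ − T_ss) e^(−t/τ).
T(322) = 14.300 + (51.100)·0.10798 = 19.818 °C.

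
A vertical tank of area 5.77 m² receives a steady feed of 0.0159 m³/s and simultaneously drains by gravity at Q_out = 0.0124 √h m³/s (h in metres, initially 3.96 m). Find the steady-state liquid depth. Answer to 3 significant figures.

1.64 m

Unsteady balance on liquid volume: A dh/dt = Q_in − 0.0124 √h. At steady state dh/dt = 0:
Q_in = 0.0124 √h_ss ⇒ √h_ss = 0.0159/0.0124 = 1.2823.
h_ss = 1.2823² = 1.6442 m. (Since h₀ = 3.96 m > h_ss, the level will fall toward this value.)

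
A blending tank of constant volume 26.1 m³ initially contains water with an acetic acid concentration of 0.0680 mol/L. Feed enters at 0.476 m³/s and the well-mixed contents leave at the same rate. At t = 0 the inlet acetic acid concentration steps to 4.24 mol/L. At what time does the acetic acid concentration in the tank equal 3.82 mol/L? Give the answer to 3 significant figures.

126 s

Species balance: V dC/dt = Q(C_in − C) ⇒ τ = V/Q = 54.832 s.
C(t) = C_in + (C₀ − C_in) e^(−t/τ). Set C = 3.82 and solve for t:
e^(−t/τ) = (C − C_in)/(C₀ − C_in) = (3.82 − 4.24)/(0.0680 − 4.24) = 0.10067
t = −τ ln(…) = 54.832 × 2.2959 = 125.89 s.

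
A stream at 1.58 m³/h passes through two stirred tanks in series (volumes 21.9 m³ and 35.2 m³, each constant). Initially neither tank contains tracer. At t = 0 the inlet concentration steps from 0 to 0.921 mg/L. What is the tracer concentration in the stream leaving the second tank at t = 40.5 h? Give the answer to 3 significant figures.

0.607 mg/L

Species balance on tank i: dCᵢ/dt = (Cᵢ₋₁ − Cᵢ)/τᵢ with τᵢ = Vᵢ/Q.
τ₁ = 21.9/1.58 = 13.861 h; τ₂ = 35.2/1.58 = 22.278 h.
Tank 1: C₁ = C_in(1 − e^(−t/τ₁)). Tank 2 (τ₁ ≠ τ₂): C₂ = C_in[1 − (τ₁ e^(−t/τ₁) − τ₂ e^(−t/τ₂))/(τ₁ − τ₂)].
At t = 40.5: e^(−t/τ₁) = 0.053830, e^(−t/τ₂) = 0.16237.
C₂ = 0.921·[1 − (13.861·0.053830 − 22.278·0.16237)/(-8.4177)] = 0.921·0.65892 = 0.60686 mg/L.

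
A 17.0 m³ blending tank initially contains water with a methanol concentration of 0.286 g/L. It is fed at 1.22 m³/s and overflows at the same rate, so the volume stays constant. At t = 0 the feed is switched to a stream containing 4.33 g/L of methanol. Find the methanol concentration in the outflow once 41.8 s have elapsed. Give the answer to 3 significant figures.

Mass balance on the solute (V constant): V dC/dt = Q(C_in − C).
So dC/dt = (C_in − C)/τ with τ = V/Q = 17.0/1.22 = 13.934 s.
Solution: C(t) = C_in + (C₀ − C_in) e^(−t/τ).
C(41.8) = 4.33 + (0.286 − 4.33)·e^(−41.8/13.934) = 4.33 + (-4.0440)·0.049799 = 4.1286 g/L.

4.13 g/L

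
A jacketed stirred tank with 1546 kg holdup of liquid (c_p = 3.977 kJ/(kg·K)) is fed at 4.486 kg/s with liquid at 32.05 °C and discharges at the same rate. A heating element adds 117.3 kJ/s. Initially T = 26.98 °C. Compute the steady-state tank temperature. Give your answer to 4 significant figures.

38.62 °C

M c_p dT/dt = ṁ c_p (T_in − T) + Q̇.
At steady state dT/dt = 0 ⇒ T_ss = T_in + Q̇/(ṁ c_p) = 32.05 + 117.3/(4.486·3.977) = 38.6248 °C.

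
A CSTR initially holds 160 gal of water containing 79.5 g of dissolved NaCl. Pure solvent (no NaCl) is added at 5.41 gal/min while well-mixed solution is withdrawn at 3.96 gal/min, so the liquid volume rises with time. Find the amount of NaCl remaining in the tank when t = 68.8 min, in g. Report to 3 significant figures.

21.2 g

Total volume: dV/dt = Q_in − Q_out = 1.4500 gal/min, so V(t) = 160 + 1.4500 t and V(68.8) = 259.76 gal.
Species balance (pure solvent in): dm/dt = −Q_out · m/V(t).
dm/m = −Q_out dt/(V₀ + 1.4500 t); integrating gives ln(m/m₀) = −(Q_out/(Q_in−Q_out)) ln(V/V₀).
m = m₀ (V₀/V)^(Q_out/(Q_in−Q_out)) = 79.5 × (160/259.76)^(2.7310) = 21.165 g.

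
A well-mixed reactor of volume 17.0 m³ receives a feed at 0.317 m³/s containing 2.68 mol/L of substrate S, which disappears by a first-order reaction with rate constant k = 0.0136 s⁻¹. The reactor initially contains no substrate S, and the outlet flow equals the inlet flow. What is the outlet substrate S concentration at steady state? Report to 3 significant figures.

1.55 mol/L

V dC/dt = Q(C_in − C) − k V C.
Steady state (dC/dt = 0): C_ss = Q C_in/(Q + kV) = C_in/(1 + kV/Q).
C_ss = 0.317·2.68/(0.317 + 0.0136·17.0) = 0.84956/0.54820 = 1.5497 mol/L.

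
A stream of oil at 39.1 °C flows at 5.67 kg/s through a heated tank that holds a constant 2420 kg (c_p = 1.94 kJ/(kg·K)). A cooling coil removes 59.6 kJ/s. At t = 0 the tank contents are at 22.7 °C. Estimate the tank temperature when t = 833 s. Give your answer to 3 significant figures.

Unsteady energy balance on the tank contents: M c_p dT/dt = ṁ c_p (T_in − T) − 59.6.
Rearrange: dT/dt = (T_ss − T)/τ with τ = M/ṁ = 426.81 s and T_ss = T_in − Q̇/(ṁ c_p) = 33.682 °C.
This is linear first-order; T(t) = T_ss + (T₀ − T_ss) e^(−t/τ).
T(833) = 33.682 + (-10.982)·e^(−833/426.81) = 33.682 + (-10.982)·0.14203 = 32.122 °C.

32.1 °C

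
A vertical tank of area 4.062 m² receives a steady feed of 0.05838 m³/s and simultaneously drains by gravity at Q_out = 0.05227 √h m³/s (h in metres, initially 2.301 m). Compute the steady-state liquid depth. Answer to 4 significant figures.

A dh/dt = Q_in − 0.05227 √h. Steady state requires inflow = outflow:
Q_in = 0.05227 √h_ss ⇒ √h_ss = 0.05838/0.05227 = 1.11689.
h_ss = 1.11689² = 1.24745 m. (Since h₀ = 2.301 m > h_ss, the level will fall toward this value.)

1.247 m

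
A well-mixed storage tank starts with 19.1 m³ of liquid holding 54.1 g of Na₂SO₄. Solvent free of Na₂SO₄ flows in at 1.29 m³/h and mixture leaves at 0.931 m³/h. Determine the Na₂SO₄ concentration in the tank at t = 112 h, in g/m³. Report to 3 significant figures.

Let m(t) be the amount of Na₂SO₄. Volume: V(t) = V₀ + (Q_in − Q_out) t = 19.1 + 0.35900 t; V(112) = 59.308 m³.
Solute balance: dm/dt = 0 − Q_out C = −Q_out m/V(t).
Separate: dm/m = −Q_out dt/V(t) ⇒ ln(m/m₀) = −(Q_out/(Q_in−Q_out)) ln(V/V₀).
m = m₀ (V₀/V)^(Q_out/(Q_in−Q_out)) = 54.1 × (19.1/59.308)^(2.5933) = 2.8647 g.
C = m/V = 2.8647/59.308 = 0.048302 g/m³.

0.0483 g/m³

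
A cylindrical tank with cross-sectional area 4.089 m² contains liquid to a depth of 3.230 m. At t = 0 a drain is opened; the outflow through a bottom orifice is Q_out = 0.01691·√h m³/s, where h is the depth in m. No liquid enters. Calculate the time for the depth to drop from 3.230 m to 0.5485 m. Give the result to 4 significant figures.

511.0 s

A dh/dt = −Q_out = −0.01691 √h.
∫ h^(−1/2) dh = −(0.01691/A) ∫ dt, giving 2√h = 2√h₀ − (0.01691/A) t.
t = 2A(√h₀ − √h)/0.01691 = 2·4.089·(√3.230 − √0.5485)/0.01691
  = 8.17800 × (1.79722 − 0.740608) / 0.01691 = 510.998 s.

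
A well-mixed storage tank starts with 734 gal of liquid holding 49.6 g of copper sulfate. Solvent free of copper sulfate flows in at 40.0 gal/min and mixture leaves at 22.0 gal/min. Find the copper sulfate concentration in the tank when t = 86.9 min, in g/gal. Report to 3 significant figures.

0.00535 g/gal

Let m(t) be the amount of copper sulfate. Volume: V(t) = V₀ + (Q_in − Q_out) t = 734 + 18.000 t; V(86.9) = 2298.2 gal.
Species balance (pure solvent in): dm/dt = −Q_out · m/V(t).
Separate: dm/m = −Q_out dt/V(t) ⇒ ln(m/m₀) = −(Q_out/(Q_in−Q_out)) ln(V/V₀).
m = m₀ (V₀/V)^(Q_out/(Q_in−Q_out)) = 49.6 × (734/2298.2)^(1.2222) = 12.292 g.
C = m/V = 12.292/2298.2 = 0.0053487 g/gal.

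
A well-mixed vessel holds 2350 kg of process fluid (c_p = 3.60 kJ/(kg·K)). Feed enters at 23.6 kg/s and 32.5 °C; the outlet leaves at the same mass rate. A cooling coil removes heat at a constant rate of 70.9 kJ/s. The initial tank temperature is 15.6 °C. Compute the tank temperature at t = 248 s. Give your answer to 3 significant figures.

30.3 °C

M c_p dT/dt = ṁ c_p (T_in − T) − Q̇.
τ = M/ṁ = 99.576 s; T_ss = T_in − Q̇/(ṁ c_p) = 32.5 − 70.9/(23.6·3.60) = 31.665 °C.
Solution: T(t) = T_ss + (T₀ − T_ss) e^(−t/τ).
T(248) = 31.665 + (-16.065)·e^(−248/99.576) = 31.665 + (-16.065)·0.082864 = 30.334 °C.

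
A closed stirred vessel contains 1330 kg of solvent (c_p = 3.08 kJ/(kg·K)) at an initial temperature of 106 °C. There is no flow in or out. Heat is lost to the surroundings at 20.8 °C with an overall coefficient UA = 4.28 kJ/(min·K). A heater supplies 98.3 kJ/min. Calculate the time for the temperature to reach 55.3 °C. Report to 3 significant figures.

1610 min

Unsteady energy balance on the tank contents: M c_p dT/dt = −UA(T − T_amb) + Q̇.
τ = M c_p/UA = 957.10 min; T_ss = T_amb + Q̇/UA = 20.8 + 98.3/4.28 = 43.767 °C.
T(t) = T_ss + (T₀ − T_ss)e^(−t/τ); set T = 55.3:
t = −τ ln[(T − T_ss)/(T₀ − T_ss)] = −957.10 · ln(0.18532) = 1613.4 min.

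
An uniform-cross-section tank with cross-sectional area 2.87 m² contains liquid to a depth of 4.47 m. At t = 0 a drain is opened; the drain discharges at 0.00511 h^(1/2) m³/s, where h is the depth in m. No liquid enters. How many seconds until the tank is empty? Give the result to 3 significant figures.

Unsteady balance on liquid volume: A dh/dt = −0.00511 √h.
Separate and integrate: 2(√h − √h₀) = −(0.00511/A) t.
Tank is empty when √h = 0: t_empty = 2A√h₀/0.00511.
t_empty = 2·2.87·√4.47/0.00511 = 5.7400·2.1142/0.00511 = 2374.9 s.

2370 s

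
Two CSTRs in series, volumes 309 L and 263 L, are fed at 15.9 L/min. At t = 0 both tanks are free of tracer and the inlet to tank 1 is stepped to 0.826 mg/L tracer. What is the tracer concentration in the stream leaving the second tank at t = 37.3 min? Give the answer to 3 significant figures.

Species balance on tank i: dCᵢ/dt = (Cᵢ₋₁ − Cᵢ)/τᵢ with τᵢ = Vᵢ/Q.
τ₁ = 309/15.9 = 19.434 min; τ₂ = 263/15.9 = 16.541 min.
Tank 1: C₁ = C_in(1 − e^(−t/τ₁)). Tank 2 (τ₁ ≠ τ₂): C₂ = C_in[1 − (τ₁ e^(−t/τ₁) − τ₂ e^(−t/τ₂))/(τ₁ − τ₂)].
At t = 37.3: e^(−t/τ₁) = 0.14671, e^(−t/τ₂) = 0.10487.
C₂ = 0.826·[1 − (19.434·0.14671 − 16.541·0.10487)/(2.8931)] = 0.826·0.61411 = 0.50725 mg/L.

0.507 mg/L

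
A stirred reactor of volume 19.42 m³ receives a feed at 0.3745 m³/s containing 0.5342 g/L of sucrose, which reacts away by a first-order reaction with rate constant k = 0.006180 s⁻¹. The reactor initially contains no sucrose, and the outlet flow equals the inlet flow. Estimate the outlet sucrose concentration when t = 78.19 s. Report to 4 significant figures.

Species balance: V dC/dt = Q C_in − Q C − k V C.
dC/dt = (Q/V) C_in − (Q/V + k) C; effective rate a = Q/V + k = 0.0192842 + 0.006180 = 0.0254642 s⁻¹.
C_ss = Q C_in/(Q + kV) = 0.404553 g/L; C(t) = C_ss + (C₀ − C_ss) e^(−a t).
C(78.19) = 0.404553 + (-0.404553)·e^(−0.0254642·78.19) = 0.404553 + (-0.404553)·0.136552 = 0.349311 g/L.

0.3493 g/L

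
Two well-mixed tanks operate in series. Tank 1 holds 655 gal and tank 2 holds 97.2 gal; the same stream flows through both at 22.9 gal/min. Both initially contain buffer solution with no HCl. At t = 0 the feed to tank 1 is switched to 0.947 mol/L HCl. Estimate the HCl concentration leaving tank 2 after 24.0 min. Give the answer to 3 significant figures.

Time constants: τᵢ = Vᵢ/Q for each well-mixed tank.
τ₁ = 655/22.9 = 28.603 min; τ₂ = 97.2/22.9 = 4.2445 min.
Solving the cascade with C₁(0)=C₂(0)=0 gives C₂(t) = C_in[1 − (τ₁ e^(−t/τ₁) − τ₂ e^(−t/τ₂))/(τ₁ − τ₂)].
At t = 24.0: e^(−t/τ₁) = 0.43211, e^(−t/τ₂) = 0.0035024.
C₂ = 0.947·[1 − (28.603·0.43211 − 4.2445·0.0035024)/(24.358)] = 0.947·0.49321 = 0.46707 mol/L.

0.467 mol/L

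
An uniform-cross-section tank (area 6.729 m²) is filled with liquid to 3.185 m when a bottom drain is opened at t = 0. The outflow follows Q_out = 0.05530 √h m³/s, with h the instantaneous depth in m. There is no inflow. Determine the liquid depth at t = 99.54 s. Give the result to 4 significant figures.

With no inflow, A dh/dt = −0.05530 √h.
Separate and integrate: 2(√h − √h₀) = −(0.05530/A) t.
√h = √3.185 − 0.05530·99.54/(2·6.729) = 1.78466 − 0.409018 = 1.37564.
h = 1.37564² = 1.89238 m.

1.892 m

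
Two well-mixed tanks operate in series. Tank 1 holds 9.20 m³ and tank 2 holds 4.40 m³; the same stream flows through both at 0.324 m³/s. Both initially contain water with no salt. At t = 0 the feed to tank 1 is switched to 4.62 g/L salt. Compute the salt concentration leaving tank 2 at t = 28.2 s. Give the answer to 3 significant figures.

1.87 g/L

Each tank obeys Vᵢ dCᵢ/dt = Q(Cᵢ₋₁ − Cᵢ), so τᵢ = Vᵢ/Q.
τ₁ = 9.20/0.324 = 28.395 s; τ₂ = 4.40/0.324 = 13.580 s.
Solving the cascade with C₁(0)=C₂(0)=0 gives C₂(t) = C_in[1 − (τ₁ e^(−t/τ₁) − τ₂ e^(−t/τ₂))/(τ₁ − τ₂)].
At t = 28.2: e^(−t/τ₁) = 0.37042, e^(−t/τ₂) = 0.12536.
C₂ = 4.62·[1 − (28.395·0.37042 − 13.580·0.12536)/(14.815)] = 4.62·0.40495 = 1.8709 g/L.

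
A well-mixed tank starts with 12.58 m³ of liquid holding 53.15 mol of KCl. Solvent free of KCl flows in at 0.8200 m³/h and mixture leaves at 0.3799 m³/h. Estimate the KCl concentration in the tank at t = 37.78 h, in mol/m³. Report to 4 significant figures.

Let m(t) be the amount of KCl. Volume: V(t) = V₀ + (Q_in − Q_out) t = 12.58 + 0.440100 t; V(37.78) = 29.2070 m³.
Solute balance: dm/dt = 0 − Q_out C = −Q_out m/V(t).
Separate: dm/m = −Q_out dt/V(t) ⇒ ln(m/m₀) = −(Q_out/(Q_in−Q_out)) ln(V/V₀).
m = m₀ (V₀/V)^(Q_out/(Q_in−Q_out)) = 53.15 × (12.58/29.2070)^(0.863213) = 25.6883 mol.
C = m/V = 25.6883/29.2070 = 0.879525 mol/m³.

0.8795 mol/m³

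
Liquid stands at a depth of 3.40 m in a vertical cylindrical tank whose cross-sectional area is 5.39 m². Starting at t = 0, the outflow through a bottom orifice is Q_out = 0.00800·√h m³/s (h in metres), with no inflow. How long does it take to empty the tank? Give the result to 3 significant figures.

With no inflow, A dh/dt = −0.00800 √h.
This is separable: 2 d(√h)/dt = −0.00800/A, so √h = √h₀ − (0.00800/(2A)) t.
Tank is empty when √h = 0: t_empty = 2A√h₀/0.00800.
t_empty = 2·5.39·√3.40/0.00800 = 10.780·1.8439/0.00800 = 2484.7 s.

2480 s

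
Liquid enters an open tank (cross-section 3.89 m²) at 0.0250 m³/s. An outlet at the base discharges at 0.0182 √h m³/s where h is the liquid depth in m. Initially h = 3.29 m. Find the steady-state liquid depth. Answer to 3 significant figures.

1.89 m

Level balance: A dh/dt = 0.0250 − 0.0182 √h. Setting dh/dt = 0:
Q_in = 0.0182 √h_ss ⇒ √h_ss = 0.0250/0.0182 = 1.3736.
h_ss = 1.3736² = 1.8868 m. (Since h₀ = 3.29 m > h_ss, the level will fall toward this value.)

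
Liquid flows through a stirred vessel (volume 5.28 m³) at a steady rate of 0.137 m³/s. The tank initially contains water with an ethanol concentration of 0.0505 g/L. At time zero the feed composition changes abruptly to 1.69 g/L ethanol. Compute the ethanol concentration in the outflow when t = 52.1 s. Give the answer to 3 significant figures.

1.27 g/L

Unsteady species balance (constant V, well mixed): V dC/dt = Q(C_in − C).
Time constant τ = V/Q = 5.28/0.137 = 38.540 s.
This is linear first-order; C(t) = C_in + (C₀ − C_in) e^(−t/τ).
C(52.1) = 1.69 + (0.0505 − 1.69)·e^(−52.1/38.540) = 1.69 + (-1.6395)·0.25876 = 1.2658 g/L.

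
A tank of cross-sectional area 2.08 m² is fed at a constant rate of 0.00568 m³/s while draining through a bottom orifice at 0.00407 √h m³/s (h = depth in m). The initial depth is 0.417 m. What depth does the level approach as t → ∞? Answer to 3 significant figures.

Level balance: A dh/dt = 0.00568 − 0.00407 √h. Setting dh/dt = 0:
Q_in = 0.00407 √h_ss ⇒ √h_ss = 0.00568/0.00407 = 1.3956.
h_ss = 1.3956² = 1.9476 m. (Since h₀ = 0.417 m < h_ss, the level will rise toward this value.)

1.95 m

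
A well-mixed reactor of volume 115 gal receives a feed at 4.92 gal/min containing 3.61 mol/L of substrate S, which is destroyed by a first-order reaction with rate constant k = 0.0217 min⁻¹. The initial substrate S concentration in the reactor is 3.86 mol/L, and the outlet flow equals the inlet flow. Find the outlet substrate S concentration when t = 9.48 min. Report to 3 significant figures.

3.19 mol/L

Accumulation = in − out − consumed: V dC/dt = Q C_in − Q C − k V C.
dC/dt = (Q/V) C_in − (Q/V + k) C; effective rate a = Q/V + k = 0.042783 + 0.0217 = 0.064483 min⁻¹.
C_ss = Q C_in/(Q + kV) = 2.3951 mol/L; C(t) = C_ss + (C₀ − C_ss) e^(−a t).
C(9.48) = 2.3951 + (1.4649)·e^(−0.064483·9.48) = 2.3951 + (1.4649)·0.54265 = 3.1900 mol/L.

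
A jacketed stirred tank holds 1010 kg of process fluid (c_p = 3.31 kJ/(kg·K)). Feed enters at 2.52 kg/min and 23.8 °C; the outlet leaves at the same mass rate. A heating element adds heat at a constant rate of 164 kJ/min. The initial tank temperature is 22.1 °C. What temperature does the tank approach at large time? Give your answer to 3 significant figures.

43.5 °C

M c_p dT/dt = ṁ c_p (T_in − T) + Q̇.
At steady state dT/dt = 0 ⇒ T_ss = T_in + Q̇/(ṁ c_p) = 23.8 + 164/(2.52·3.31) = 43.461 °C.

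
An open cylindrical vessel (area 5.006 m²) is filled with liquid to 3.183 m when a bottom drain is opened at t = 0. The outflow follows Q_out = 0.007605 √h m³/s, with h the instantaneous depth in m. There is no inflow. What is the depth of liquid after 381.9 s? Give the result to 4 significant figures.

With no inflow, A dh/dt = −0.007605 √h.
Separate and integrate: 2(√h − √h₀) = −(0.007605/A) t.
√h = √3.183 − 0.007605·381.9/(2·5.006) = 1.78410 − 0.290087 = 1.49401.
h = 1.49401² = 2.23206 m.

2.232 m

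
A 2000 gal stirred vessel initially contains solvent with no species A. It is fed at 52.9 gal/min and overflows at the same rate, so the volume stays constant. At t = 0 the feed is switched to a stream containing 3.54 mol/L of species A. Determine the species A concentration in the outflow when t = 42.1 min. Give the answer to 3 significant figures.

Mass balance on the solute (V constant): V dC/dt = Q(C_in − C).
So dC/dt = (C_in − C)/τ with τ = V/Q = 2000/52.9 = 37.807 min.
C approaches C_in exponentially: C(t) = C_in + (C₀ − C_in) e^(−t/τ).
C(42.1) = 3.54 + (0 − 3.54)·e^(−42.1/37.807) = 3.54 + (-3.5400)·0.32839 = 2.3775 mol/L.

2.38 mol/L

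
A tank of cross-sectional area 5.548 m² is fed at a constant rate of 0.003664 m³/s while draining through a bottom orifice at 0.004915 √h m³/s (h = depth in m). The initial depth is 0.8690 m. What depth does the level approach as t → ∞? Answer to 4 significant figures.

0.5557 m

A dh/dt = Q_in − 0.004915 √h. Steady state requires inflow = outflow:
Q_in = 0.004915 √h_ss ⇒ √h_ss = 0.003664/0.004915 = 0.745473.
h_ss = 0.745473² = 0.555730 m. (Since h₀ = 0.8690 m > h_ss, the level will fall toward this value.)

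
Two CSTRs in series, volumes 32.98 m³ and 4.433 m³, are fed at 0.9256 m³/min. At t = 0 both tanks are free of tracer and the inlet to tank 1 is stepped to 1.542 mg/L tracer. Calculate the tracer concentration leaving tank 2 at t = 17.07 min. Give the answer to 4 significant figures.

0.4454 mg/L

Each tank obeys Vᵢ dCᵢ/dt = Q(Cᵢ₋₁ − Cᵢ), so τᵢ = Vᵢ/Q.
τ₁ = 32.98/0.9256 = 35.6309 min; τ₂ = 4.433/0.9256 = 4.78933 min.
Solving the cascade with C₁(0)=C₂(0)=0 gives C₂(t) = C_in[1 − (τ₁ e^(−t/τ₁) − τ₂ e^(−t/τ₂))/(τ₁ − τ₂)].
At t = 17.07: e^(−t/τ₁) = 0.619354, e^(−t/τ₂) = 0.0283203.
C₂ = 1.542·[1 − (35.6309·0.619354 − 4.78933·0.0283203)/(30.8416)] = 1.542·0.288865 = 0.445431 mg/L.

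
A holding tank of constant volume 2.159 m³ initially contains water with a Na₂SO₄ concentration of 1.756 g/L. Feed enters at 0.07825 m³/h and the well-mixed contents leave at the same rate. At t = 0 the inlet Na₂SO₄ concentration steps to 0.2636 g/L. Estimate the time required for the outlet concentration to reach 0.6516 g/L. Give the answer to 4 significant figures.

37.17 h

Species balance: V dC/dt = Q(C_in − C) ⇒ τ = V/Q = 27.5911 h.
C(t) = C_in + (C₀ − C_in) e^(−t/τ). Set C = 0.6516 and solve for t:
e^(−t/τ) = (C − C_in)/(C₀ − C_in) = (0.6516 − 0.2636)/(1.756 − 0.2636) = 0.259984
t = −τ ln(…) = 27.5911 × 1.34714 = 37.1689 h.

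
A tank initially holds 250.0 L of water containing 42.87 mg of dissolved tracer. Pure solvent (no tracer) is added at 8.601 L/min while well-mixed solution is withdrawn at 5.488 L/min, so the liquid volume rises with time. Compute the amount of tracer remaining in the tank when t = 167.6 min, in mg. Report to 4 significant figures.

5.877 mg

Let m(t) be the amount of tracer. Volume: V(t) = V₀ + (Q_in − Q_out) t = 250.0 + 3.11300 t; V(167.6) = 771.739 L.
No tracer enters, so dm/dt = −Q_out · (m/V).
Separate: dm/m = −Q_out dt/V(t) ⇒ ln(m/m₀) = −(Q_out/(Q_in−Q_out)) ln(V/V₀).
m = m₀ (V₀/V)^(Q_out/(Q_in−Q_out)) = 42.87 × (250.0/771.739)^(1.76293) = 5.87687 mg.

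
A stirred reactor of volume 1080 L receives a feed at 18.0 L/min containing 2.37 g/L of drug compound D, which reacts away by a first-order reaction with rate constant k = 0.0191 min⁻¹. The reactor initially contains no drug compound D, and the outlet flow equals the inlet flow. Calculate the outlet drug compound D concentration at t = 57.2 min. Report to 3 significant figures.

0.962 g/L

Accumulation = in − out − consumed: V dC/dt = Q C_in − Q C − k V C.
dC/dt = (Q/V) C_in − (Q/V + k) C; effective rate a = Q/V + k = 0.016667 + 0.0191 = 0.035767 min⁻¹.
C_ss = Q C_in/(Q + kV) = 1.1044 g/L; C(t) = C_ss + (C₀ − C_ss) e^(−a t).
C(57.2) = 1.1044 + (-1.1044)·e^(−0.035767·57.2) = 1.1044 + (-1.1044)·0.12927 = 0.96162 g/L.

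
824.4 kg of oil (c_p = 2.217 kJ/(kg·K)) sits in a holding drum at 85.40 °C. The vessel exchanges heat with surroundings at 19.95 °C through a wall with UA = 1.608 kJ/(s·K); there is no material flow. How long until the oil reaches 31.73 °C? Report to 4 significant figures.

First-law balance (no shaft work): M c_p dT/dt = −UA(T − T_amb).
τ = M c_p/UA = 1136.63 s; T_ss = T_amb = 19.9500 °C.
T(t) = T_ss + (T₀ − T_ss)e^(−t/τ); set T = 31.73:
t = −τ ln[(T − T_ss)/(T₀ − T_ss)] = −1136.63 · ln(0.179985) = 1949.18 s.

1949 s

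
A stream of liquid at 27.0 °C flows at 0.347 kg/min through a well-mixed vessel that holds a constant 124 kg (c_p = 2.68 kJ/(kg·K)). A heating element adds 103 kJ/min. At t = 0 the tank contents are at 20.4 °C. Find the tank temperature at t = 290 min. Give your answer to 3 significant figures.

85.6 °C

First-law balance (no shaft work): M c_p dT/dt = ṁ c_p (T_in − T) + 103.
τ = M/ṁ = 357.35 min; T_ss = T_in + Q̇/(ṁ c_p) = 27.0 + 103/(0.347·2.68) = 137.76 °C.
T approaches T_ss exponentially: T(t) = T_ss + (T₀ − T_ss) e^(−t/τ).
T(290) = 137.76 + (-117.36)·e^(−290/357.35) = 137.76 + (-117.36)·0.44418 = 85.630 °C.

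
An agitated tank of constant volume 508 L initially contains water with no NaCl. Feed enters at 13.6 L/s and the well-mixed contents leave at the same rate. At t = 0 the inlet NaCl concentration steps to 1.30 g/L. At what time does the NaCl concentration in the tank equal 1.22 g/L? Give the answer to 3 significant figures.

Species balance on the tank: V dC/dt = Q(C_in − C), so τ = V/Q = 37.353 s.
C(t) = C_in + (C₀ − C_in) e^(−t/τ). Set C = 1.22 and solve for t:
e^(−t/τ) = (C − C_in)/(C₀ − C_in) = (1.22 − 1.30)/(0 − 1.30) = 0.061538
t = −τ ln(…) = 37.353 × 2.7881 = 104.14 s.

104 s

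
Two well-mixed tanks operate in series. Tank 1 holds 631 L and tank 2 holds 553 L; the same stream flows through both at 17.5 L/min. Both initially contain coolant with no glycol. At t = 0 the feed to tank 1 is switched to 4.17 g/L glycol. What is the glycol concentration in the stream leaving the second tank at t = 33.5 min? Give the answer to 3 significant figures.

1.09 g/L

Time constants: τᵢ = Vᵢ/Q for each well-mixed tank.
τ₁ = 631/17.5 = 36.057 min; τ₂ = 553/17.5 = 31.600 min.
Solving the cascade with C₁(0)=C₂(0)=0 gives C₂(t) = C_in[1 − (τ₁ e^(−t/τ₁) − τ₂ e^(−t/τ₂))/(τ₁ − τ₂)].
At t = 33.5: e^(−t/τ₁) = 0.39492, e^(−t/τ₂) = 0.34641.
C₂ = 4.17·[1 − (36.057·0.39492 − 31.600·0.34641)/(4.4571)] = 4.17·0.26120 = 1.0892 g/L.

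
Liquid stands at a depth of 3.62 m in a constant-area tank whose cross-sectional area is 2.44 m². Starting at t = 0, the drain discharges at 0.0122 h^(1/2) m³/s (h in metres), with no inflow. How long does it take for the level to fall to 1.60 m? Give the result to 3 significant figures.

A dh/dt = −Q_out = −0.0122 √h.
Separate and integrate: 2(√h − √h₀) = −(0.0122/A) t.
t = 2A(√h₀ − √h)/0.0122 = 2·2.44·(√3.62 − √1.60)/0.0122
  = 4.8800 × (1.9026 − 1.2649) / 0.0122 = 255.09 s.

255 s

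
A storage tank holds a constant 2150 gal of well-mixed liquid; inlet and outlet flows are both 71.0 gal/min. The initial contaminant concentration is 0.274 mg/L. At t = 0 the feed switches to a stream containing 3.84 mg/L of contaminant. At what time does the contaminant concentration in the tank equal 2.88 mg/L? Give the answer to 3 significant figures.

Transient balance on the dissolved component: V dC/dt = Q(C_in − C), so τ = V/Q = 30.282 min.
C(t) = C_in + (C₀ − C_in) e^(−t/τ). Set C = 2.88 and solve for t:
e^(−t/τ) = (C − C_in)/(C₀ − C_in) = (2.88 − 3.84)/(0.274 − 3.84) = 0.26921
t = −τ ln(…) = 30.282 × 1.3123 = 39.738 min.

39.7 min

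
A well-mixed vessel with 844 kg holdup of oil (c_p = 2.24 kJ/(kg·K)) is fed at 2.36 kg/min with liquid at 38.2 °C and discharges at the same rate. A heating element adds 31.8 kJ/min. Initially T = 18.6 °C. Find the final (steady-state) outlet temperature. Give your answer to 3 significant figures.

M c_p dT/dt = ṁ c_p (T_in − T) + Q̇.
At steady state dT/dt = 0 ⇒ T_ss = T_in + Q̇/(ṁ c_p) = 38.2 + 31.8/(2.36·2.24) = 44.215 °C.

44.2 °C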